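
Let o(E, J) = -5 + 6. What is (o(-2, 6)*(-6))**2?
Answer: 36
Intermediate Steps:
o(E, J) = 1
(o(-2, 6)*(-6))**2 = (1*(-6))**2 = (-6)**2 = 36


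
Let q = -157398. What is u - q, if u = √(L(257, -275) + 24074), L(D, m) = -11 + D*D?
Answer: 157398 + 64*√22 ≈ 1.5770e+5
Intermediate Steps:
L(D, m) = -11 + D²
u = 64*√22 (u = √((-11 + 257²) + 24074) = √((-11 + 66049) + 24074) = √(66038 + 24074) = √90112 = 64*√22 ≈ 300.19)
u - q = 64*√22 - 1*(-157398) = 64*√22 + 157398 = 157398 + 64*√22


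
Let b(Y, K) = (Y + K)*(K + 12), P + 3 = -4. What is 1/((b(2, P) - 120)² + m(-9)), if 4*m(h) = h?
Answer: 4/84091 ≈ 4.7568e-5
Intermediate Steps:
P = -7 (P = -3 - 4 = -7)
b(Y, K) = (12 + K)*(K + Y) (b(Y, K) = (K + Y)*(12 + K) = (12 + K)*(K + Y))
m(h) = h/4
1/((b(2, P) - 120)² + m(-9)) = 1/((((-7)² + 12*(-7) + 12*2 - 7*2) - 120)² + (¼)*(-9)) = 1/(((49 - 84 + 24 - 14) - 120)² - 9/4) = 1/((-25 - 120)² - 9/4) = 1/((-145)² - 9/4) = 1/(21025 - 9/4) = 1/(84091/4) = 4/84091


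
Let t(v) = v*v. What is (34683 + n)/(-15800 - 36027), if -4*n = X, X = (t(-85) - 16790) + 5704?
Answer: -142593/207308 ≈ -0.68783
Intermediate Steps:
t(v) = v²
X = -3861 (X = ((-85)² - 16790) + 5704 = (7225 - 16790) + 5704 = -9565 + 5704 = -3861)
n = 3861/4 (n = -¼*(-3861) = 3861/4 ≈ 965.25)
(34683 + n)/(-15800 - 36027) = (34683 + 3861/4)/(-15800 - 36027) = (142593/4)/(-51827) = (142593/4)*(-1/51827) = -142593/207308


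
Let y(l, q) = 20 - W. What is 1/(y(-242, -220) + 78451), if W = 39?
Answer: 1/78432 ≈ 1.2750e-5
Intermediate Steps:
y(l, q) = -19 (y(l, q) = 20 - 1*39 = 20 - 39 = -19)
1/(y(-242, -220) + 78451) = 1/(-19 + 78451) = 1/78432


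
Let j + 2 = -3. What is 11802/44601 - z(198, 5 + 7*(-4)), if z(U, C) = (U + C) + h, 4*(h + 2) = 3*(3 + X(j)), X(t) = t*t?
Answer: -2880264/14867 ≈ -193.74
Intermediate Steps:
j = -5 (j = -2 - 3 = -5)
X(t) = t**2
h = 19 (h = -2 + (3*(3 + (-5)**2))/4 = -2 + (3*(3 + 25))/4 = -2 + (3*28)/4 = -2 + (1/4)*84 = -2 + 21 = 19)
z(U, C) = 19 + C + U (z(U, C) = (U + C) + 19 = (C + U) + 19 = 19 + C + U)
11802/44601 - z(198, 5 + 7*(-4)) = 11802/44601 - (19 + (5 + 7*(-4)) + 198) = 11802*(1/44601) - (19 + (5 - 28) + 198) = 3934/14867 - (19 - 23 + 198) = 3934/14867 - 1*194 = 3934/14867 - 194 = -2880264/14867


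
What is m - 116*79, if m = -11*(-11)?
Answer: -9043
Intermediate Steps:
m = 121
m - 116*79 = 121 - 116*79 = 121 - 9164 = -9043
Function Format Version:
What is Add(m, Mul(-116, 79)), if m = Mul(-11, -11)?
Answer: -9043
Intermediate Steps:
m = 121
Add(m, Mul(-116, 79)) = Add(121, Mul(-116, 79)) = Add(121, -9164) = -9043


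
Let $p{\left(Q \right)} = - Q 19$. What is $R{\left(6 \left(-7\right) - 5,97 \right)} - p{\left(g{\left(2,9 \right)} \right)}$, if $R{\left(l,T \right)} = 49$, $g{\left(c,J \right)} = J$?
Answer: $220$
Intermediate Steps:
$p{\left(Q \right)} = - 19 Q$
$R{\left(6 \left(-7\right) - 5,97 \right)} - p{\left(g{\left(2,9 \right)} \right)} = 49 - \left(-19\right) 9 = 49 - -171 = 49 + 171 = 220$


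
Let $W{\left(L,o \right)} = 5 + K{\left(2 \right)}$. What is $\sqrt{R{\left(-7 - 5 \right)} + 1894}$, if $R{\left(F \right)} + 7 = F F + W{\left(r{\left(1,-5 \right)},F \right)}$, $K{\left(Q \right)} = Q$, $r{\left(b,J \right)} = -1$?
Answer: $\sqrt{2038} \approx 45.144$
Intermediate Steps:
$W{\left(L,o \right)} = 7$ ($W{\left(L,o \right)} = 5 + 2 = 7$)
$R{\left(F \right)} = F^{2}$ ($R{\left(F \right)} = -7 + \left(F F + 7\right) = -7 + \left(F^{2} + 7\right) = -7 + \left(7 + F^{2}\right) = F^{2}$)
$\sqrt{R{\left(-7 - 5 \right)} + 1894} = \sqrt{\left(-7 - 5\right)^{2} + 1894} = \sqrt{\left(-12\right)^{2} + 1894} = \sqrt{144 + 1894} = \sqrt{2038}$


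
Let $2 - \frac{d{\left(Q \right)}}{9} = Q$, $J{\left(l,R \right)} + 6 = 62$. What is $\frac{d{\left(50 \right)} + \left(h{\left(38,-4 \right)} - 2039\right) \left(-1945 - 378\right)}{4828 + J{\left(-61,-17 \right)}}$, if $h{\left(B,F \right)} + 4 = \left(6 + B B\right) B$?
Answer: $- \frac{11204713}{444} \approx -25236.0$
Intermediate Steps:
$J{\left(l,R \right)} = 56$ ($J{\left(l,R \right)} = -6 + 62 = 56$)
$d{\left(Q \right)} = 18 - 9 Q$
$h{\left(B,F \right)} = -4 + B \left(6 + B^{2}\right)$ ($h{\left(B,F \right)} = -4 + \left(6 + B B\right) B = -4 + \left(6 + B^{2}\right) B = -4 + B \left(6 + B^{2}\right)$)
$\frac{d{\left(50 \right)} + \left(h{\left(38,-4 \right)} - 2039\right) \left(-1945 - 378\right)}{4828 + J{\left(-61,-17 \right)}} = \frac{\left(18 - 450\right) + \left(\left(-4 + 38^{3} + 6 \cdot 38\right) - 2039\right) \left(-1945 - 378\right)}{4828 + 56} = \frac{\left(18 - 450\right) + \left(\left(-4 + 54872 + 228\right) - 2039\right) \left(-2323\right)}{4884} = \left(-432 + \left(55096 - 2039\right) \left(-2323\right)\right) \frac{1}{4884} = \left(-432 + 53057 \left(-2323\right)\right) \frac{1}{4884} = \left(-432 - 123251411\right) \frac{1}{4884} = \left(-123251843\right) \frac{1}{4884} = - \frac{11204713}{444}$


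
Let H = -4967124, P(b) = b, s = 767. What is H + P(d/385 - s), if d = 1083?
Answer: -1912636952/385 ≈ -4.9679e+6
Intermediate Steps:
H + P(d/385 - s) = -4967124 + (1083/385 - 1*767) = -4967124 + (1083*(1/385) - 767) = -4967124 + (1083/385 - 767) = -4967124 - 294212/385 = -1912636952/385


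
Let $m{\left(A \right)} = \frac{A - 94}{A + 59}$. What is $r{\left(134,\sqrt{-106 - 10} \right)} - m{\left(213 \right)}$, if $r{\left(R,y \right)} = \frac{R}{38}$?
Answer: $\frac{939}{304} \approx 3.0888$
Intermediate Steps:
$r{\left(R,y \right)} = \frac{R}{38}$ ($r{\left(R,y \right)} = R \frac{1}{38} = \frac{R}{38}$)
$m{\left(A \right)} = \frac{-94 + A}{59 + A}$
$r{\left(134,\sqrt{-106 - 10} \right)} - m{\left(213 \right)} = \frac{1}{38} \cdot 134 - \frac{-94 + 213}{59 + 213} = \frac{67}{19} - \frac{1}{272} \cdot 119 = \frac{67}{19} - \frac{7}{16} = \frac{939}{304}$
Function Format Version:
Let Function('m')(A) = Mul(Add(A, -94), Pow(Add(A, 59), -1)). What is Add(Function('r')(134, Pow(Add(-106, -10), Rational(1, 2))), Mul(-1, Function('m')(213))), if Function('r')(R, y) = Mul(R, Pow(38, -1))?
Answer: Rational(939, 304) ≈ 3.0888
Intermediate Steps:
Function('r')(R, y) = Mul(Rational(1, 38), R) (Function('r')(R, y) = Mul(R, Rational(1, 38)) = Mul(Rational(1, 38), R))
Function('m')(A) = Mul(Pow(Add(59, A), -1), Add(-94, A)) (Function('m')(A) = Mul(Add(-94, A), Pow(Add(59, A), -1)) = Mul(Pow(Add(59, A), -1), Add(-94, A)))
Add(Function('r')(134, Pow(Add(-106, -10), Rational(1, 2))), Mul(-1, Function('m')(213))) = Add(Mul(Rational(1, 38), 134), Mul(-1, Mul(Pow(Add(59, 213), -1), Add(-94, 213)))) = Add(Rational(67, 19), Mul(-1, Mul(Pow(272, -1), 119))) = Add(Rational(67, 19), Mul(-1, Mul(Rational(1, 272), 119))) = Add(Rational(67, 19), Mul(-1, Rational(7, 16))) = Add(Rational(67, 19), Rational(-7, 16)) = Rational(939, 304)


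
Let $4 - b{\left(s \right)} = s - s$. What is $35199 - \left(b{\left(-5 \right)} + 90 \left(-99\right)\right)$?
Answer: $44105$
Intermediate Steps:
$b{\left(s \right)} = 4$ ($b{\left(s \right)} = 4 - \left(s - s\right) = 4 - 0 = 4 + 0 = 4$)
$35199 - \left(b{\left(-5 \right)} + 90 \left(-99\right)\right) = 35199 - \left(4 + 90 \left(-99\right)\right) = 35199 - \left(4 - 8910\right) = 35199 - -8906 = 35199 + 8906 = 44105$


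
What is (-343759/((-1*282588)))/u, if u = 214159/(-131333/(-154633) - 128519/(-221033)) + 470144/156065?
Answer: 218628509729527734655/26901863024293360381579331 ≈ 8.1269e-6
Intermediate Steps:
u = 1142378148723655373119/7631922703854540 (u = 214159/(-131333*(-1/154633) - 128519*(-1/221033)) + 470144*(1/156065) = 214159/(131333/154633 + 128519/221033) + 470144/156065 = 214159/(48902205516/34178995889) + 470144/156065 = 214159*(34178995889/48902205516) + 470144/156065 = 7319739580592351/48902205516 + 470144/156065 = 1142378148723655373119/7631922703854540 ≈ 1.4968e+5)
(-343759/((-1*282588)))/u = (-343759/((-1*282588)))/(1142378148723655373119/7631922703854540) = -343759/(-282588)*(7631922703854540/1142378148723655373119) = -343759*(-1/282588)*(7631922703854540/1142378148723655373119) = (343759/282588)*(7631922703854540/1142378148723655373119) = 218628509729527734655/26901863024293360381579331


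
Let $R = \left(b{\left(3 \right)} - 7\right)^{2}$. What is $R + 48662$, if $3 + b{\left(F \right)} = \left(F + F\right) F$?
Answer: $48726$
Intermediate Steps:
$b{\left(F \right)} = -3 + 2 F^{2}$ ($b{\left(F \right)} = -3 + \left(F + F\right) F = -3 + 2 F F = -3 + 2 F^{2}$)
$R = 64$ ($R = \left(\left(-3 + 2 \cdot 3^{2}\right) - 7\right)^{2} = \left(\left(-3 + 2 \cdot 9\right) - 7\right)^{2} = \left(\left(-3 + 18\right) - 7\right)^{2} = \left(15 - 7\right)^{2} = 8^{2} = 64$)
$R + 48662 = 64 + 48662 = 48726$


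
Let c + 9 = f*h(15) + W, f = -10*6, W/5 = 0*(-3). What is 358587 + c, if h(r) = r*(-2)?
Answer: 360378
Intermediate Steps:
W = 0 (W = 5*(0*(-3)) = 5*0 = 0)
h(r) = -2*r
f = -60
c = 1791 (c = -9 + (-(-120)*15 + 0) = -9 + (-60*(-30) + 0) = -9 + (1800 + 0) = -9 + 1800 = 1791)
358587 + c = 358587 + 1791 = 360378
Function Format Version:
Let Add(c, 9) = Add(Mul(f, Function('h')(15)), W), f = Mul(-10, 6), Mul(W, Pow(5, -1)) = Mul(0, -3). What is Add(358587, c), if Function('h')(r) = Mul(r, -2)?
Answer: 360378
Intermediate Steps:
W = 0 (W = Mul(5, Mul(0, -3)) = Mul(5, 0) = 0)
Function('h')(r) = Mul(-2, r)
f = -60
c = 1791 (c = Add(-9, Add(Mul(-60, Mul(-2, 15)), 0)) = Add(-9, Add(Mul(-60, -30), 0)) = Add(-9, Add(1800, 0)) = Add(-9, 1800) = 1791)
Add(358587, c) = Add(358587, 1791) = 360378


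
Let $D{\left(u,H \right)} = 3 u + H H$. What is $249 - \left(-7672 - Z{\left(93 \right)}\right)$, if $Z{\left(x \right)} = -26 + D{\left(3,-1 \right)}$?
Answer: $7905$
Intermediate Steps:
$D{\left(u,H \right)} = H^{2} + 3 u$ ($D{\left(u,H \right)} = 3 u + H^{2} = H^{2} + 3 u$)
$Z{\left(x \right)} = -16$ ($Z{\left(x \right)} = -26 + \left(\left(-1\right)^{2} + 3 \cdot 3\right) = -26 + \left(1 + 9\right) = -26 + 10 = -16$)
$249 - \left(-7672 - Z{\left(93 \right)}\right) = 249 - \left(-7672 - -16\right) = 249 - \left(-7672 + 16\right) = 249 - -7656 = 249 + 7656 = 7905$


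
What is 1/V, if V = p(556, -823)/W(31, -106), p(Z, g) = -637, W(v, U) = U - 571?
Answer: 677/637 ≈ 1.0628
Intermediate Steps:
W(v, U) = -571 + U
V = 637/677 (V = -637/(-571 - 106) = -637/(-677) = -637*(-1/677) = 637/677 ≈ 0.94092)
1/V = 1/(637/677) = 677/637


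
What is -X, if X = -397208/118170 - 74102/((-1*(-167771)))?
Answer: 37698308354/9912749535 ≈ 3.8030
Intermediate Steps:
X = -37698308354/9912749535 (X = -397208*1/118170 - 74102/167771 = -198604/59085 - 74102*1/167771 = -198604/59085 - 74102/167771 = -37698308354/9912749535 ≈ -3.8030)
-X = -1*(-37698308354/9912749535) = 37698308354/9912749535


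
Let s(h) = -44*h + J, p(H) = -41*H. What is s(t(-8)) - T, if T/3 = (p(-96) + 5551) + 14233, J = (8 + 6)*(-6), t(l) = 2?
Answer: -71332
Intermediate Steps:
J = -84 (J = 14*(-6) = -84)
T = 71160 (T = 3*((-41*(-96) + 5551) + 14233) = 3*((3936 + 5551) + 14233) = 3*(9487 + 14233) = 3*23720 = 71160)
s(h) = -84 - 44*h (s(h) = -44*h - 84 = -84 - 44*h)
s(t(-8)) - T = (-84 - 44*2) - 1*71160 = (-84 - 88) - 71160 = -172 - 71160 = -71332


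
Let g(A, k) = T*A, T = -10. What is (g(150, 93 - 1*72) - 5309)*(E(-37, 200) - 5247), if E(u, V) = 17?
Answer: 35611070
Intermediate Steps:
g(A, k) = -10*A
(g(150, 93 - 1*72) - 5309)*(E(-37, 200) - 5247) = (-10*150 - 5309)*(17 - 5247) = (-1500 - 5309)*(-5230) = -6809*(-5230) = 35611070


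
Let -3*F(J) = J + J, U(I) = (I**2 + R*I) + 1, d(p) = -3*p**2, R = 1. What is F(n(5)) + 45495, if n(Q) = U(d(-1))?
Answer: 136471/3 ≈ 45490.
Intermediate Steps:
U(I) = 1 + I + I**2 (U(I) = (I**2 + 1*I) + 1 = (I**2 + I) + 1 = (I + I**2) + 1 = 1 + I + I**2)
n(Q) = 7 (n(Q) = 1 - 3*(-1)**2 + (-3*(-1)**2)**2 = 1 - 3*1 + (-3*1)**2 = 1 - 3 + (-3)**2 = 1 - 3 + 9 = 7)
F(J) = -2*J/3 (F(J) = -(J + J)/3 = -2*J/3)
F(n(5)) + 45495 = -2/3*7 + 45495 = -14/3 + 45495 = 136471/3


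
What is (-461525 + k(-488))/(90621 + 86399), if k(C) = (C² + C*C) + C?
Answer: 2855/35404 ≈ 0.080641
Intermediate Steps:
k(C) = C + 2*C² (k(C) = (C² + C²) + C = 2*C² + C = C + 2*C²)
(-461525 + k(-488))/(90621 + 86399) = (-461525 - 488*(1 + 2*(-488)))/(90621 + 86399) = (-461525 - 488*(1 - 976))/177020 = (-461525 - 488*(-975))*(1/177020) = (-461525 + 475800)*(1/177020) = 14275*(1/177020) = 2855/35404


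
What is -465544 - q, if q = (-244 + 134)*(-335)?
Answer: -502394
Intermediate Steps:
q = 36850 (q = -110*(-335) = 36850)
-465544 - q = -465544 - 1*36850 = -465544 - 36850 = -502394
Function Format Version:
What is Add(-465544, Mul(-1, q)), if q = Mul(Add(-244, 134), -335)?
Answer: -502394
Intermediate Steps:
q = 36850 (q = Mul(-110, -335) = 36850)
Add(-465544, Mul(-1, q)) = Add(-465544, Mul(-1, 36850)) = Add(-465544, -36850) = -502394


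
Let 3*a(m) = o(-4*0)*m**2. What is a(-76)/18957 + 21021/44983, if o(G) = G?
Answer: 21021/44983 ≈ 0.46731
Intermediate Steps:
a(m) = 0 (a(m) = ((-4*0)*m**2)/3 = (0*m**2)/3 = (1/3)*0 = 0)
a(-76)/18957 + 21021/44983 = 0/18957 + 21021/44983 = 0*(1/18957) + 21021*(1/44983) = 0 + 21021/44983 = 21021/44983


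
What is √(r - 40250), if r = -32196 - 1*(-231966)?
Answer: 4*√9970 ≈ 399.40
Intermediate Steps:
r = 199770 (r = -32196 + 231966 = 199770)
√(r - 40250) = √(199770 - 40250) = √159520 = 4*√9970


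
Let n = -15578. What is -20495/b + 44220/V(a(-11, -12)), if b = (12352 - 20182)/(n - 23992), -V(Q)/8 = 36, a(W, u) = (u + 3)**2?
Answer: -216583835/2088 ≈ -1.0373e+5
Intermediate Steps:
a(W, u) = (3 + u)**2
V(Q) = -288 (V(Q) = -8*36 = -288)
b = 261/1319 (b = (12352 - 20182)/(-15578 - 23992) = -7830/(-39570) = -7830*(-1/39570) = 261/1319 ≈ 0.19788)
-20495/b + 44220/V(a(-11, -12)) = -20495/261/1319 + 44220/(-288) = -20495*1319/261 + 44220*(-1/288) = -27032905/261 - 3685/24 = -216583835/2088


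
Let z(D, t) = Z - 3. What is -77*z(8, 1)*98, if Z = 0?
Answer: 22638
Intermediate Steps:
z(D, t) = -3 (z(D, t) = 0 - 3 = -3)
-77*z(8, 1)*98 = -77*(-3)*98 = 231*98 = 22638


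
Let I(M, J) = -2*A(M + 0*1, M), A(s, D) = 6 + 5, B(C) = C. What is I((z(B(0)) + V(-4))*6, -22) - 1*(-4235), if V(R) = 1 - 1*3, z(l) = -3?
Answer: 4213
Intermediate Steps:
V(R) = -2 (V(R) = 1 - 3 = -2)
A(s, D) = 11
I(M, J) = -22 (I(M, J) = -2*11 = -22)
I((z(B(0)) + V(-4))*6, -22) - 1*(-4235) = -22 - 1*(-4235) = -22 + 4235 = 4213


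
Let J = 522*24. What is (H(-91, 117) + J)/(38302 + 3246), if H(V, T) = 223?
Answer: 12751/41548 ≈ 0.30690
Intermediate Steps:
J = 12528
(H(-91, 117) + J)/(38302 + 3246) = (223 + 12528)/(38302 + 3246) = 12751/41548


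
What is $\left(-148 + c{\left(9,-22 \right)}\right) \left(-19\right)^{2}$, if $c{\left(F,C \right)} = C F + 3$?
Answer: $-123823$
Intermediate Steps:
$c{\left(F,C \right)} = 3 + C F$
$\left(-148 + c{\left(9,-22 \right)}\right) \left(-19\right)^{2} = \left(-148 + \left(3 - 198\right)\right) \left(-19\right)^{2} = \left(-148 + \left(3 - 198\right)\right) 361 = \left(-148 - 195\right) 361 = \left(-343\right) 361 = -123823$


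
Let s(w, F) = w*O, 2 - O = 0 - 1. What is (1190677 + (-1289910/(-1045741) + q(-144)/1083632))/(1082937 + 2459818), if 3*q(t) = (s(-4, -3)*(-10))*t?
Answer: 4438403541282971/13206066900222515 ≈ 0.33609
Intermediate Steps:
O = 3 (O = 2 - (0 - 1) = 2 - 1*(-1) = 2 + 1 = 3)
s(w, F) = 3*w (s(w, F) = w*3 = 3*w)
q(t) = 40*t (q(t) = (((3*(-4))*(-10))*t)/3 = ((-12*(-10))*t)/3 = (120*t)/3 = 40*t)
(1190677 + (-1289910/(-1045741) + q(-144)/1083632))/(1082937 + 2459818) = (1190677 + (-1289910/(-1045741) + (40*(-144))/1083632))/(1082937 + 2459818) = (1190677 + (-1289910*(-1/1045741) - 5760*1/1083632))/3542755 = (1190677 + (67890/55039 - 360/67727))*(1/3542755) = (1190677 + 4578171990/3727626353)*(1/3542755) = (4438403541282971/3727626353)*(1/3542755) = 4438403541282971/13206066900222515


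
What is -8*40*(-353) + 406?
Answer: 113366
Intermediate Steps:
-8*40*(-353) + 406 = -320*(-353) + 406 = 112960 + 406 = 113366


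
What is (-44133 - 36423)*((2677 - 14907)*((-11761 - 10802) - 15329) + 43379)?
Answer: -37334688291684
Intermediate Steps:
(-44133 - 36423)*((2677 - 14907)*((-11761 - 10802) - 15329) + 43379) = -80556*(-12230*(-22563 - 15329) + 43379) = -80556*(-12230*(-37892) + 43379) = -80556*(463419160 + 43379) = -80556*463462539 = -37334688291684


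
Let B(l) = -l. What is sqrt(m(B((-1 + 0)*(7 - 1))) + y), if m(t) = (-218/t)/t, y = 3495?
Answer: sqrt(125602)/6 ≈ 59.067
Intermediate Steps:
m(t) = -218/t**2
sqrt(m(B((-1 + 0)*(7 - 1))) + y) = sqrt(-218*1/((-1 + 0)**2*(7 - 1)**2) + 3495) = sqrt(-218/(-(-1)*6)**2 + 3495) = sqrt(-218/(-1*(-6))**2 + 3495) = sqrt(-218/6**2 + 3495) = sqrt(-218*1/36 + 3495) = sqrt(-109/18 + 3495) = sqrt(62801/18) = sqrt(125602)/6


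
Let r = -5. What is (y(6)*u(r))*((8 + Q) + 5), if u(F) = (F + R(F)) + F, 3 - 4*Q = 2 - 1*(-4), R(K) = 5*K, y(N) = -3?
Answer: 5145/4 ≈ 1286.3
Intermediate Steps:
Q = -3/4 (Q = 3/4 - (2 - 1*(-4))/4 = 3/4 - (2 + 4)/4 = 3/4 - 1/4*6 = 3/4 - 3/2 = -3/4 ≈ -0.75000)
u(F) = 7*F (u(F) = (F + 5*F) + F = 6*F + F = 7*F)
(y(6)*u(r))*((8 + Q) + 5) = (-21*(-5))*((8 - 3/4) + 5) = (-3*(-35))*(29/4 + 5) = 105*(49/4) = 5145/4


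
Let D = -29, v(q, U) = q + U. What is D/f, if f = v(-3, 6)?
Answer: -29/3 ≈ -9.6667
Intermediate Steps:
v(q, U) = U + q
f = 3 (f = 6 - 3 = 3)
D/f = -29/3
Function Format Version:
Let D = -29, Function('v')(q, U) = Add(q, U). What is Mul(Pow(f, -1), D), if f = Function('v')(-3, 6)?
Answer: Rational(-29, 3) ≈ -9.6667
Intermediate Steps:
Function('v')(q, U) = Add(U, q)
f = 3 (f = Add(6, -3) = 3)
Mul(Pow(f, -1), D) = Mul(Pow(3, -1), -29) = Mul(Rational(1, 3), -29) = Rational(-29, 3)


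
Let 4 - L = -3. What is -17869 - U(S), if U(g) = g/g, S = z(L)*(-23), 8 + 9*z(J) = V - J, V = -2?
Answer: -17870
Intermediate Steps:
L = 7 (L = 4 - 1*(-3) = 4 + 3 = 7)
z(J) = -10/9 - J/9 (z(J) = -8/9 + (-2 - J)/9 = -8/9 + (-2/9 - J/9) = -10/9 - J/9)
S = 391/9 (S = (-10/9 - ⅑*7)*(-23) = (-10/9 - 7/9)*(-23) = -17/9*(-23) = 391/9 ≈ 43.444)
U(g) = 1
-17869 - U(S) = -17869 - 1*1 = -17869 - 1 = -17870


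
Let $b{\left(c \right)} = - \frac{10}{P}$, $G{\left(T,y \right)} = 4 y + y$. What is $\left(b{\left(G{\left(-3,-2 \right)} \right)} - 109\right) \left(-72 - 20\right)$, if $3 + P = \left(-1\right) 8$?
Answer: $\frac{109388}{11} \approx 9944.4$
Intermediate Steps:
$P = -11$ ($P = -3 - 8 = -11$)
$G{\left(T,y \right)} = 5 y$
$b{\left(c \right)} = \frac{10}{11}$ ($b{\left(c \right)} = - \frac{10}{-11} = \left(-10\right) \left(- \frac{1}{11}\right) = \frac{10}{11}$)
$\left(b{\left(G{\left(-3,-2 \right)} \right)} - 109\right) \left(-72 - 20\right) = \left(\frac{10}{11} - 109\right) \left(-72 - 20\right) = - \frac{1189 \left(-72 - 20\right)}{11} = \left(- \frac{1189}{11}\right) \left(-92\right) = \frac{109388}{11}$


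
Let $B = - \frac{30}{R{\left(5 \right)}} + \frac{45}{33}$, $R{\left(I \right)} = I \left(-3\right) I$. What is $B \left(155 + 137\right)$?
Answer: $\frac{28324}{55} \approx 514.98$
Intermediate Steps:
$R{\left(I \right)} = - 3 I^{2}$ ($R{\left(I \right)} = - 3 I I = - 3 I^{2}$)
$B = \frac{97}{55}$ ($B = - \frac{30}{\left(-3\right) 5^{2}} + \frac{45}{33} = - \frac{30}{\left(-3\right) 25} + 45 \cdot \frac{1}{33} = - \frac{30}{-75} + \frac{15}{11} = \left(-30\right) \left(- \frac{1}{75}\right) + \frac{15}{11} = \frac{2}{5} + \frac{15}{11} = \frac{97}{55} \approx 1.7636$)
$B \left(155 + 137\right) = \frac{97 \left(155 + 137\right)}{55} = \frac{97}{55} \cdot 292 = \frac{28324}{55}$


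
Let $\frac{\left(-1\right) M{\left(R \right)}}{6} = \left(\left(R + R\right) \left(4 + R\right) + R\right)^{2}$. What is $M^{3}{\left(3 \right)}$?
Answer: $-1793613375000$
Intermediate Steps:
$M{\left(R \right)} = - 6 \left(R + 2 R \left(4 + R\right)\right)^{2}$ ($M{\left(R \right)} = - 6 \left(\left(R + R\right) \left(4 + R\right) + R\right)^{2} = - 6 \left(2 R \left(4 + R\right) + R\right)^{2} = - 6 \left(R + 2 R \left(4 + R\right)\right)^{2}$)
$M^{3}{\left(3 \right)} = \left(- 6 \cdot 3^{2} \left(9 + 2 \cdot 3\right)^{2}\right)^{3} = \left(\left(-6\right) 9 \left(9 + 6\right)^{2}\right)^{3} = \left(\left(-6\right) 9 \cdot 15^{2}\right)^{3} = \left(\left(-6\right) 9 \cdot 225\right)^{3} = \left(-12150\right)^{3} = -1793613375000$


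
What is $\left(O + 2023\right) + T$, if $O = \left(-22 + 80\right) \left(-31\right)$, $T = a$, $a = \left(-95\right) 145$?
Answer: $-13550$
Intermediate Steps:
$a = -13775$
$T = -13775$
$O = -1798$ ($O = 58 \left(-31\right) = -1798$)
$\left(O + 2023\right) + T = \left(-1798 + 2023\right) - 13775 = 225 - 13775 = -13550$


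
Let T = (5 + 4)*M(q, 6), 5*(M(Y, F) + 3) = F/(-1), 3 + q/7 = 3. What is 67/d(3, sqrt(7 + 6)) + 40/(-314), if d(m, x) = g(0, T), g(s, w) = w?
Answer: -56375/29673 ≈ -1.8999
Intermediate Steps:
q = 0 (q = -21 + 7*3 = -21 + 21 = 0)
M(Y, F) = -3 - F/5 (M(Y, F) = -3 + (F/(-1))/5 = -3 + (F*(-1))/5 = -3 + (-F)/5 = -3 - F/5)
T = -189/5 (T = (5 + 4)*(-3 - 1/5*6) = 9*(-3 - 6/5) = 9*(-21/5) = -189/5 ≈ -37.800)
d(m, x) = -189/5
67/d(3, sqrt(7 + 6)) + 40/(-314) = 67/(-189/5) + 40/(-314) = 67*(-5/189) + 40*(-1/314) = -335/189 - 20/157 = -56375/29673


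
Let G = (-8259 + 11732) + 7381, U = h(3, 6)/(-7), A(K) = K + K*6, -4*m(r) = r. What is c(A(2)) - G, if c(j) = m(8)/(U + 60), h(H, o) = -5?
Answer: -4612964/425 ≈ -10854.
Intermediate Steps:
m(r) = -r/4
A(K) = 7*K (A(K) = K + 6*K = 7*K)
U = 5/7 (U = -5/(-7) = -5*(-⅐) = 5/7 ≈ 0.71429)
G = 10854 (G = 3473 + 7381 = 10854)
c(j) = -14/425 (c(j) = (-¼*8)/(5/7 + 60) = -2/425/7 = -2*7/425 = -14/425)
c(A(2)) - G = -14/425 - 1*10854 = -14/425 - 10854 = -4612964/425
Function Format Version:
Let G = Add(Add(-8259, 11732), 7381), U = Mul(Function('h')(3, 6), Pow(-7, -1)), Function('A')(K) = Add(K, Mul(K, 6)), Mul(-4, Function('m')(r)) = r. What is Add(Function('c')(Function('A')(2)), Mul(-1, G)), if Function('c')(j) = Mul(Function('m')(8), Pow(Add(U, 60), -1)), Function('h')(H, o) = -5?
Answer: Rational(-4612964, 425) ≈ -10854.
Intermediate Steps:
Function('m')(r) = Mul(Rational(-1, 4), r)
Function('A')(K) = Mul(7, K) (Function('A')(K) = Add(K, Mul(6, K)) = Mul(7, K))
U = Rational(5, 7) (U = Mul(-5, Pow(-7, -1)) = Mul(-5, Rational(-1, 7)) = Rational(5, 7) ≈ 0.71429)
G = 10854 (G = Add(3473, 7381) = 10854)
Function('c')(j) = Rational(-14, 425) (Function('c')(j) = Mul(Mul(Rational(-1, 4), 8), Pow(Add(Rational(5, 7), 60), -1)) = Mul(-2, Pow(Rational(425, 7), -1)) = Mul(-2, Rational(7, 425)) = Rational(-14, 425))
Add(Function('c')(Function('A')(2)), Mul(-1, G)) = Add(Rational(-14, 425), Mul(-1, 10854)) = Add(Rational(-14, 425), -10854) = Rational(-4612964, 425)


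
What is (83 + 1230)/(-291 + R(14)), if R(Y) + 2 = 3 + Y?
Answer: -1313/276 ≈ -4.7572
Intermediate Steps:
R(Y) = 1 + Y (R(Y) = -2 + (3 + Y) = 1 + Y)
(83 + 1230)/(-291 + R(14)) = (83 + 1230)/(-291 + (1 + 14)) = 1313/(-291 + 15) = 1313/(-276) = 1313*(-1/276) = -1313/276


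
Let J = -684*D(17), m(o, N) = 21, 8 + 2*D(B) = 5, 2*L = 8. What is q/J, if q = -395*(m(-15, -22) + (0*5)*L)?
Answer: -2765/342 ≈ -8.0848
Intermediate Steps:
L = 4 (L = (½)*8 = 4)
D(B) = -3/2 (D(B) = -4 + (½)*5 = -4 + 5/2 = -3/2)
J = 1026 (J = -684*(-3/2) = 1026)
q = -8295 (q = -395*(21 + (0*5)*4) = -395*(21 + 0*4) = -395*(21 + 0) = -395*21 = -8295)
q/J = -8295/1026 = -8295*1/1026 = -2765/342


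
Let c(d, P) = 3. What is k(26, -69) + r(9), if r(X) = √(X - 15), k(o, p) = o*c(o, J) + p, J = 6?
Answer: 9 + I*√6 ≈ 9.0 + 2.4495*I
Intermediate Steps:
k(o, p) = p + 3*o (k(o, p) = o*3 + p = 3*o + p = p + 3*o)
r(X) = √(-15 + X)
k(26, -69) + r(9) = (-69 + 3*26) + √(-15 + 9) = (-69 + 78) + √(-6) = 9 + I*√6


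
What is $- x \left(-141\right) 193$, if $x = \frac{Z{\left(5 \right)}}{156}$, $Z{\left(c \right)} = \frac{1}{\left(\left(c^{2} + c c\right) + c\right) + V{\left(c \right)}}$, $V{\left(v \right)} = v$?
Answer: $\frac{9071}{3120} \approx 2.9074$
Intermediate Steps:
$Z{\left(c \right)} = \frac{1}{2 c + 2 c^{2}}$ ($Z{\left(c \right)} = \frac{1}{\left(\left(c^{2} + c c\right) + c\right) + c} = \frac{1}{\left(\left(c^{2} + c^{2}\right) + c\right) + c} = \frac{1}{\left(2 c^{2} + c\right) + c} = \frac{1}{\left(c + 2 c^{2}\right) + c} = \frac{1}{2 c + 2 c^{2}}$)
$x = \frac{1}{9360}$ ($x = \frac{\frac{1}{2} \cdot \frac{1}{5} \frac{1}{1 + 5}}{156} = \frac{1}{2} \cdot \frac{1}{5} \cdot \frac{1}{6} \cdot \frac{1}{156} = \frac{1}{60} \cdot \frac{1}{156} = \frac{1}{9360} \approx 0.00010684$)
$- x \left(-141\right) 193 = \left(-1\right) \frac{1}{9360} \left(-141\right) 193 = \left(- \frac{1}{9360}\right) \left(-141\right) 193 = \frac{47}{3120} \cdot 193 = \frac{9071}{3120}$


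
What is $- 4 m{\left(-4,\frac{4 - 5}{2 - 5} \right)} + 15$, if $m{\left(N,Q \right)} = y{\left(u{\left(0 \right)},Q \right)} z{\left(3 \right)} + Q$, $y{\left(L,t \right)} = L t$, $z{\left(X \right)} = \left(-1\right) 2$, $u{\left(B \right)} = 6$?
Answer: $\frac{89}{3} \approx 29.667$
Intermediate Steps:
$z{\left(X \right)} = -2$
$m{\left(N,Q \right)} = - 11 Q$ ($m{\left(N,Q \right)} = 6 Q \left(-2\right) + Q = - 12 Q + Q = - 11 Q$)
$- 4 m{\left(-4,\frac{4 - 5}{2 - 5} \right)} + 15 = - 4 \left(- 11 \frac{4 - 5}{2 - 5}\right) + 15 = - 4 \left(- 11 \left(- \frac{1}{-3}\right)\right) + 15 = - 4 \left(- 11 \left(\left(-1\right) \left(- \frac{1}{3}\right)\right)\right) + 15 = - 4 \left(\left(-11\right) \frac{1}{3}\right) + 15 = \left(-4\right) \left(- \frac{11}{3}\right) + 15 = \frac{44}{3} + 15 = \frac{89}{3}$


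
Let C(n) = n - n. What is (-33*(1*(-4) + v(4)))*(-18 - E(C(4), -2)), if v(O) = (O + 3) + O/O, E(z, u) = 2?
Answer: 2640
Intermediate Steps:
C(n) = 0
v(O) = 4 + O (v(O) = (3 + O) + 1 = 4 + O)
(-33*(1*(-4) + v(4)))*(-18 - E(C(4), -2)) = (-33*(1*(-4) + (4 + 4)))*(-18 - 1*2) = (-33*(-4 + 8))*(-18 - 2) = -33*4*(-20) = -132*(-20) = 2640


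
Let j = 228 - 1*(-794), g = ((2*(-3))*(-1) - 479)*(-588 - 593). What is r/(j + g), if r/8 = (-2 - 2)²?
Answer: 128/559635 ≈ 0.00022872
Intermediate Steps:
g = 558613 (g = (-6*(-1) - 479)*(-1181) = (6 - 479)*(-1181) = -473*(-1181) = 558613)
j = 1022 (j = 228 + 794 = 1022)
r = 128 (r = 8*(-2 - 2)² = 8*(-4)² = 8*16 = 128)
r/(j + g) = 128/(1022 + 558613) = 128/559635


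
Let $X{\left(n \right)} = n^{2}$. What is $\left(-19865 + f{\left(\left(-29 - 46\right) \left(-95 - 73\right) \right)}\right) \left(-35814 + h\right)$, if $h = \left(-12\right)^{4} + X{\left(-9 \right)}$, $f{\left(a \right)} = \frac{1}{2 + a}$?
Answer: $\frac{3754329918813}{12602} \approx 2.9792 \cdot 10^{8}$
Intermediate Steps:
$h = 20817$ ($h = \left(-12\right)^{4} + \left(-9\right)^{2} = 20736 + 81 = 20817$)
$\left(-19865 + f{\left(\left(-29 - 46\right) \left(-95 - 73\right) \right)}\right) \left(-35814 + h\right) = \left(-19865 + \frac{1}{2 + \left(-29 - 46\right) \left(-95 - 73\right)}\right) \left(-35814 + 20817\right) = \left(-19865 + \frac{1}{2 - -12600}\right) \left(-14997\right) = \left(-19865 + \frac{1}{2 + 12600}\right) \left(-14997\right) = \left(-19865 + \frac{1}{12602}\right) \left(-14997\right) = \left(- \frac{250338729}{12602}\right) \left(-14997\right) = \frac{3754329918813}{12602}$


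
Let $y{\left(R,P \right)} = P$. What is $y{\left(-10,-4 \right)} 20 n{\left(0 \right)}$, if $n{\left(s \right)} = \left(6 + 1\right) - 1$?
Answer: $-480$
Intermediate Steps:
$n{\left(s \right)} = 6$ ($n{\left(s \right)} = 7 - 1 = 6$)
$y{\left(-10,-4 \right)} 20 n{\left(0 \right)} = \left(-4\right) 20 \cdot 6 = \left(-80\right) 6 = -480$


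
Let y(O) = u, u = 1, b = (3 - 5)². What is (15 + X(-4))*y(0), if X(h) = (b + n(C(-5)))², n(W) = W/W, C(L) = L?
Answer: 40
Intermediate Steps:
b = 4 (b = (-2)² = 4)
n(W) = 1
y(O) = 1
X(h) = 25 (X(h) = (4 + 1)² = 5² = 25)
(15 + X(-4))*y(0) = (15 + 25)*1 = 40*1 = 40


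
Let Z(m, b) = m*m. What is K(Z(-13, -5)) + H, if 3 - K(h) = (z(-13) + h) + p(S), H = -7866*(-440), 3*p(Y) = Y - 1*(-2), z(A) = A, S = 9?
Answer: 10382650/3 ≈ 3.4609e+6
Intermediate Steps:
Z(m, b) = m**2
p(Y) = 2/3 + Y/3 (p(Y) = (Y - 1*(-2))/3 = (Y + 2)/3 = (2 + Y)/3 = 2/3 + Y/3)
H = 3461040
K(h) = 37/3 - h (K(h) = 3 - ((-13 + h) + (2/3 + (1/3)*9)) = 3 - ((-13 + h) + (2/3 + 3)) = 3 - ((-13 + h) + 11/3) = 3 - (-28/3 + h) = 3 + (28/3 - h) = 37/3 - h)
K(Z(-13, -5)) + H = (37/3 - 1*(-13)**2) + 3461040 = (37/3 - 1*169) + 3461040 = (37/3 - 169) + 3461040 = -470/3 + 3461040 = 10382650/3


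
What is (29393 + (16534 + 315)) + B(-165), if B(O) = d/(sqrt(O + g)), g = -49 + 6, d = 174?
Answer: 46242 - 87*I*sqrt(13)/26 ≈ 46242.0 - 12.065*I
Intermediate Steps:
g = -43
B(O) = 174/sqrt(-43 + O) (B(O) = 174/(sqrt(O - 43)) = 174/(sqrt(-43 + O)) = 174/sqrt(-43 + O))
(29393 + (16534 + 315)) + B(-165) = (29393 + (16534 + 315)) + 174/sqrt(-43 - 165) = (29393 + 16849) + 174/sqrt(-208) = 46242 + 174*(-I*sqrt(13)/52) = 46242 - 87*I*sqrt(13)/26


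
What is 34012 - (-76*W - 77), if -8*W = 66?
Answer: 33462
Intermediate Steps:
W = -33/4 (W = -1/8*66 = -33/4 ≈ -8.2500)
34012 - (-76*W - 77) = 34012 - (-76*(-33/4) - 77) = 34012 - (627 - 77) = 34012 - 1*550 = 34012 - 550 = 33462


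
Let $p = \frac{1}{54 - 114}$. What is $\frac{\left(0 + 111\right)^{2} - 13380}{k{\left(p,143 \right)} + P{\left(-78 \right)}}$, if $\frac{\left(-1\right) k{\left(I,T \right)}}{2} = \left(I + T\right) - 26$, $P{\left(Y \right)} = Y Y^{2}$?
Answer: $\frac{31770}{14243579} \approx 0.0022305$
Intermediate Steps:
$p = - \frac{1}{60}$ ($p = \frac{1}{-60} = - \frac{1}{60} \approx -0.016667$)
$P{\left(Y \right)} = Y^{3}$
$k{\left(I,T \right)} = 52 - 2 I - 2 T$ ($k{\left(I,T \right)} = - 2 \left(\left(I + T\right) - 26\right) = - 2 \left(-26 + I + T\right) = 52 - 2 I - 2 T$)
$\frac{\left(0 + 111\right)^{2} - 13380}{k{\left(p,143 \right)} + P{\left(-78 \right)}} = \frac{\left(0 + 111\right)^{2} - 13380}{\left(52 - - \frac{1}{30} - 286\right) + \left(-78\right)^{3}} = \frac{111^{2} - 13380}{\left(52 + \frac{1}{30} - 286\right) - 474552} = \frac{12321 - 13380}{- \frac{7019}{30} - 474552} = - \frac{1059}{- \frac{14243579}{30}} = \left(-1059\right) \left(- \frac{30}{14243579}\right) = \frac{31770}{14243579}$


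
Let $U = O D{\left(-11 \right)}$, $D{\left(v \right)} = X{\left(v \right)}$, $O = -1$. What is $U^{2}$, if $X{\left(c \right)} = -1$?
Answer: $1$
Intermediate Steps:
$D{\left(v \right)} = -1$
$U = 1$ ($U = \left(-1\right) \left(-1\right) = 1$)
$U^{2} = 1^{2} = 1$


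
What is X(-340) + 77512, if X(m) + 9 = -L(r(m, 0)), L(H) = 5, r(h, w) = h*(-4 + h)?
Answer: 77498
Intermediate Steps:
X(m) = -14 (X(m) = -9 - 1*5 = -9 - 5 = -14)
X(-340) + 77512 = -14 + 77512 = 77498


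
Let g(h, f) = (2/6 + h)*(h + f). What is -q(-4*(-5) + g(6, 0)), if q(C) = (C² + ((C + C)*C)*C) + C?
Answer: -393646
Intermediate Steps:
g(h, f) = (⅓ + h)*(f + h) (g(h, f) = (2*(⅙) + h)*(f + h) = (⅓ + h)*(f + h))
q(C) = C + C² + 2*C³ (q(C) = (C² + ((2*C)*C)*C) + C = (C² + (2*C²)*C) + C = (C² + 2*C³) + C = C + C² + 2*C³)
-q(-4*(-5) + g(6, 0)) = -(-4*(-5) + (6² + (⅓)*0 + (⅓)*6 + 0*6))*(1 + (-4*(-5) + (6² + (⅓)*0 + (⅓)*6 + 0*6)) + 2*(-4*(-5) + (6² + (⅓)*0 + (⅓)*6 + 0*6))²) = -(20 + (36 + 0 + 2 + 0))*(1 + (20 + (36 + 0 + 2 + 0)) + 2*(20 + (36 + 0 + 2 + 0))²) = -(20 + 38)*(1 + (20 + 38) + 2*(20 + 38)²) = -58*(1 + 58 + 2*58²) = -58*(1 + 58 + 2*3364) = -58*(1 + 58 + 6728) = -58*6787 = -1*393646 = -393646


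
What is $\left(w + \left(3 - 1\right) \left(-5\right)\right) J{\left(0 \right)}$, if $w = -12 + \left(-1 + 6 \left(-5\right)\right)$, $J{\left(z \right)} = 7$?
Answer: $-371$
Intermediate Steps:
$w = -43$ ($w = -12 - 31 = -43$)
$\left(w + \left(3 - 1\right) \left(-5\right)\right) J{\left(0 \right)} = \left(-43 + \left(3 - 1\right) \left(-5\right)\right) 7 = \left(-43 + 2 \left(-5\right)\right) 7 = \left(-43 - 10\right) 7 = \left(-53\right) 7 = -371$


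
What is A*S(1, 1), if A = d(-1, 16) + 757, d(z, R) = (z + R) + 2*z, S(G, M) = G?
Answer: 770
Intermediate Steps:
d(z, R) = R + 3*z (d(z, R) = (R + z) + 2*z = R + 3*z)
A = 770 (A = (16 + 3*(-1)) + 757 = (16 - 3) + 757 = 13 + 757 = 770)
A*S(1, 1) = 770*1 = 770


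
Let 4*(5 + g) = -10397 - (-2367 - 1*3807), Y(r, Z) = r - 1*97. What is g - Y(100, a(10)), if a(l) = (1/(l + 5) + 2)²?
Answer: -4255/4 ≈ -1063.8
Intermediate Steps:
a(l) = (2 + 1/(5 + l))² (a(l) = (1/(5 + l) + 2)² = (2 + 1/(5 + l))²)
Y(r, Z) = -97 + r (Y(r, Z) = r - 97 = -97 + r)
g = -4243/4 (g = -5 + (-10397 - (-2367 - 1*3807))/4 = -5 + (-10397 - (-2367 - 3807))/4 = -5 + (-10397 - 1*(-6174))/4 = -5 + (-10397 + 6174)/4 = -5 + (¼)*(-4223) = -5 - 4223/4 = -4243/4 ≈ -1060.8)
g - Y(100, a(10)) = -4243/4 - (-97 + 100) = -4243/4 - 1*3 = -4243/4 - 3 = -4255/4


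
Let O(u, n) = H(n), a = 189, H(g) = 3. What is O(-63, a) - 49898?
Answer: -49895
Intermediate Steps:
O(u, n) = 3
O(-63, a) - 49898 = 3 - 49898 = -49895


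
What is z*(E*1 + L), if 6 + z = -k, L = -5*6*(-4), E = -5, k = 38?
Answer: -5060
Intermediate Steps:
L = 120 (L = -30*(-4) = 120)
z = -44 (z = -6 - 1*38 = -6 - 38 = -44)
z*(E*1 + L) = -44*(-5*1 + 120) = -44*(-5 + 120) = -44*115 = -5060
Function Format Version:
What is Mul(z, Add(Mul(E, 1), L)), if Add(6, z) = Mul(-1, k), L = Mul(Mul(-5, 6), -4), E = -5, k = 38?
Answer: -5060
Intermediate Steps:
L = 120 (L = Mul(-30, -4) = 120)
z = -44 (z = Add(-6, Mul(-1, 38)) = Add(-6, -38) = -44)
Mul(z, Add(Mul(E, 1), L)) = Mul(-44, Add(Mul(-5, 1), 120)) = Mul(-44, Add(-5, 120)) = Mul(-44, 115) = -5060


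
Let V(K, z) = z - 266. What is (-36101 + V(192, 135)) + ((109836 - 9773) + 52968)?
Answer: 116799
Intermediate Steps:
V(K, z) = -266 + z
(-36101 + V(192, 135)) + ((109836 - 9773) + 52968) = (-36101 + (-266 + 135)) + ((109836 - 9773) + 52968) = (-36101 - 131) + (100063 + 52968) = -36232 + 153031 = 116799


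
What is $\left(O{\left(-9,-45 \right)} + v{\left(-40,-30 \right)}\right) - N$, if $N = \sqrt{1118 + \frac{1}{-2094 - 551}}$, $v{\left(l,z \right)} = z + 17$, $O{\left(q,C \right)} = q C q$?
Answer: $-3658 - \frac{\sqrt{14785545}}{115} \approx -3691.4$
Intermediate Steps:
$O{\left(q,C \right)} = C q^{2}$ ($O{\left(q,C \right)} = C q q = C q^{2}$)
$v{\left(l,z \right)} = 17 + z$
$N = \frac{\sqrt{14785545}}{115}$ ($N = \sqrt{1118 + \frac{1}{-2645}} = \sqrt{1118 - \frac{1}{2645}} = \sqrt{\frac{2957109}{2645}} = \frac{\sqrt{14785545}}{115} \approx 33.437$)
$\left(O{\left(-9,-45 \right)} + v{\left(-40,-30 \right)}\right) - N = \left(- 45 \left(-9\right)^{2} + \left(17 - 30\right)\right) - \frac{\sqrt{14785545}}{115} = \left(\left(-45\right) 81 - 13\right) - \frac{\sqrt{14785545}}{115} = \left(-3645 - 13\right) - \frac{\sqrt{14785545}}{115} = -3658 - \frac{\sqrt{14785545}}{115}$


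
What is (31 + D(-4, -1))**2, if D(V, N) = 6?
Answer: 1369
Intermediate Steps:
(31 + D(-4, -1))**2 = (31 + 6)**2 = 37**2 = 1369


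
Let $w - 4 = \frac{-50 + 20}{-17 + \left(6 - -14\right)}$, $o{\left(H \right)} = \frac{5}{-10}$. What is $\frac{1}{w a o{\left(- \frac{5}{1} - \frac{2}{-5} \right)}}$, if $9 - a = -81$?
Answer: $\frac{1}{270} \approx 0.0037037$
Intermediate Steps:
$a = 90$ ($a = 9 - -81 = 9 + 81 = 90$)
$o{\left(H \right)} = - \frac{1}{2}$ ($o{\left(H \right)} = 5 \left(- \frac{1}{10}\right) = - \frac{1}{2}$)
$w = -6$ ($w = 4 + \frac{-50 + 20}{-17 + \left(6 - -14\right)} = 4 - \frac{30}{-17 + \left(6 + 14\right)} = 4 - \frac{30}{-17 + 20} = 4 - \frac{30}{3} = 4 - 10 = -6$)
$\frac{1}{w a o{\left(- \frac{5}{1} - \frac{2}{-5} \right)}} = \frac{1}{\left(-6\right) 90 \left(- \frac{1}{2}\right)} = \frac{1}{\left(-540\right) \left(- \frac{1}{2}\right)} = \frac{1}{270}$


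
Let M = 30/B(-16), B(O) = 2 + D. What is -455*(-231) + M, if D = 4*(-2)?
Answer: 105100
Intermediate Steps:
D = -8
B(O) = -6 (B(O) = 2 - 8 = -6)
M = -5 (M = 30/(-6) = 30*(-1/6) = -5)
-455*(-231) + M = -455*(-231) - 5 = 105105 - 5 = 105100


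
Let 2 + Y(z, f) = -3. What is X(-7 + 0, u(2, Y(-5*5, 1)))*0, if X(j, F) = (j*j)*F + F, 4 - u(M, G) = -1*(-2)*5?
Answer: 0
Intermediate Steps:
Y(z, f) = -5 (Y(z, f) = -2 - 3 = -5)
u(M, G) = -6 (u(M, G) = 4 - (-1*(-2))*5 = 4 - 2*5 = 4 - 1*10 = 4 - 10 = -6)
X(j, F) = F + F*j² (X(j, F) = j²*F + F = F*j² + F = F + F*j²)
X(-7 + 0, u(2, Y(-5*5, 1)))*0 = -6*(1 + (-7 + 0)²)*0 = -6*(1 + (-7)²)*0 = -6*(1 + 49)*0 = -6*50*0 = -300*0 = 0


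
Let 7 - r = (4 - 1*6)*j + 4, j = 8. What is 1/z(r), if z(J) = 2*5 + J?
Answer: 1/29 ≈ 0.034483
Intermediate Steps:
r = 19 (r = 7 - ((4 - 1*6)*8 + 4) = 7 - ((4 - 6)*8 + 4) = 7 - (-2*8 + 4) = 7 - (-16 + 4) = 7 - 1*(-12) = 7 + 12 = 19)
z(J) = 10 + J
1/z(r) = 1/(10 + 19) = 1/29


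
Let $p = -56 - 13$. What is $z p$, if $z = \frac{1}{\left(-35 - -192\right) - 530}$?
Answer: $\frac{69}{373} \approx 0.18499$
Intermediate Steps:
$z = - \frac{1}{373}$ ($z = \frac{1}{\left(-35 + 192\right) - 530} = \frac{1}{157 - 530} = \frac{1}{-373} = - \frac{1}{373} \approx -0.002681$)
$p = -69$ ($p = -56 - 13 = -69$)
$z p = \left(- \frac{1}{373}\right) \left(-69\right) = \frac{69}{373}$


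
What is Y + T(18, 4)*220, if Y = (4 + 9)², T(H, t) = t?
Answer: 1049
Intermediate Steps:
Y = 169 (Y = 13² = 169)
Y + T(18, 4)*220 = 169 + 4*220 = 169 + 880 = 1049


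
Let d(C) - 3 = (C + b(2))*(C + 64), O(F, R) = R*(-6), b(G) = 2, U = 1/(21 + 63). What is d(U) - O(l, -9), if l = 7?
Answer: 548857/7056 ≈ 77.786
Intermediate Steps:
U = 1/84 ≈ 0.011905
O(F, R) = -6*R
d(C) = 3 + (2 + C)*(64 + C) (d(C) = 3 + (C + 2)*(C + 64) = 3 + (2 + C)*(64 + C))
d(U) - O(l, -9) = (131 + (1/84)² + 66*(1/84)) - (-6)*(-9) = (131 + 1/7056 + 11/14) - 1*54 = 929881/7056 - 54 = 548857/7056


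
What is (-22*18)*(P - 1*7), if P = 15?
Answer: -3168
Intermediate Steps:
(-22*18)*(P - 1*7) = (-22*18)*(15 - 1*7) = -396*(15 - 7) = -396*8 = -3168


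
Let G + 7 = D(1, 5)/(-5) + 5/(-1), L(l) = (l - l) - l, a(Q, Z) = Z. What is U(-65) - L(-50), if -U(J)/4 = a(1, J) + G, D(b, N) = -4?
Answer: 1274/5 ≈ 254.80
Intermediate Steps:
L(l) = -l (L(l) = 0 - l = -l)
G = -56/5 (G = -7 + (-4/(-5) + 5/(-1)) = -7 + (-4*(-1/5) + 5*(-1)) = -7 + (4/5 - 5) = -7 - 21/5 = -56/5 ≈ -11.200)
U(J) = 224/5 - 4*J (U(J) = -4*(J - 56/5) = -4*(-56/5 + J) = 224/5 - 4*J)
U(-65) - L(-50) = (224/5 - 4*(-65)) - (-1)*(-50) = (224/5 + 260) - 1*50 = 1524/5 - 50 = 1274/5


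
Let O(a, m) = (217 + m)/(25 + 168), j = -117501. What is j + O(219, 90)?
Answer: -22677386/193 ≈ -1.1750e+5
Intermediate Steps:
O(a, m) = 217/193 + m/193 (O(a, m) = (217 + m)/193 = (217 + m)*(1/193) = 217/193 + m/193)
j + O(219, 90) = -117501 + (217/193 + (1/193)*90) = -117501 + (217/193 + 90/193) = -117501 + 307/193 = -22677386/193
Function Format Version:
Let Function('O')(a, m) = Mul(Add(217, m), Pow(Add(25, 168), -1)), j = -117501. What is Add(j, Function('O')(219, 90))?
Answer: Rational(-22677386, 193) ≈ -1.1750e+5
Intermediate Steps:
Function('O')(a, m) = Add(Rational(217, 193), Mul(Rational(1, 193), m)) (Function('O')(a, m) = Mul(Add(217, m), Pow(193, -1)) = Mul(Add(217, m), Rational(1, 193)) = Add(Rational(217, 193), Mul(Rational(1, 193), m)))
Add(j, Function('O')(219, 90)) = Add(-117501, Add(Rational(217, 193), Mul(Rational(1, 193), 90))) = Add(-117501, Add(Rational(217, 193), Rational(90, 193))) = Add(-117501, Rational(307, 193)) = Rational(-22677386, 193)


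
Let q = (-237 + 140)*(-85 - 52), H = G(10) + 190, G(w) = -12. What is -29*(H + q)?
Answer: -390543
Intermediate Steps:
H = 178 (H = -12 + 190 = 178)
q = 13289 (q = -97*(-137) = 13289)
-29*(H + q) = -29*(178 + 13289) = -29*13467 = -390543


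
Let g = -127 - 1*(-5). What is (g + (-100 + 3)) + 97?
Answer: -122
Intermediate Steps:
g = -122 (g = -127 + 5 = -122)
(g + (-100 + 3)) + 97 = (-122 + (-100 + 3)) + 97 = (-122 - 97) + 97 = -219 + 97 = -122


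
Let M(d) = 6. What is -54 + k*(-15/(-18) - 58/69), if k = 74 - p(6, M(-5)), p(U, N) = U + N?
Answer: -3757/69 ≈ -54.449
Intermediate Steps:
p(U, N) = N + U
k = 62 (k = 74 - (6 + 6) = 74 - 1*12 = 74 - 12 = 62)
-54 + k*(-15/(-18) - 58/69) = -54 + 62*(-15/(-18) - 58/69) = -54 + 62*(-15*(-1/18) - 58*1/69) = -54 + 62*(⅚ - 58/69) = -54 + 62*(-1/138) = -54 - 31/69 = -3757/69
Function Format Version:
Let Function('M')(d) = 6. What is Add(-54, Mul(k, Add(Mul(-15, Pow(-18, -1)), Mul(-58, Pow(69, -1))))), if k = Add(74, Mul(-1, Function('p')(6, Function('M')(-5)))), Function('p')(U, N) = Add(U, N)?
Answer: Rational(-3757, 69) ≈ -54.449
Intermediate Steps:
Function('p')(U, N) = Add(N, U)
k = 62 (k = Add(74, Mul(-1, Add(6, 6))) = Add(74, Mul(-1, 12)) = Add(74, -12) = 62)
Add(-54, Mul(k, Add(Mul(-15, Pow(-18, -1)), Mul(-58, Pow(69, -1))))) = Add(-54, Mul(62, Add(Mul(-15, Pow(-18, -1)), Mul(-58, Pow(69, -1))))) = Add(-54, Mul(62, Add(Mul(-15, Rational(-1, 18)), Mul(-58, Rational(1, 69))))) = Add(-54, Mul(62, Add(Rational(5, 6), Rational(-58, 69)))) = Add(-54, Mul(62, Rational(-1, 138))) = Add(-54, Rational(-31, 69)) = Rational(-3757, 69)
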